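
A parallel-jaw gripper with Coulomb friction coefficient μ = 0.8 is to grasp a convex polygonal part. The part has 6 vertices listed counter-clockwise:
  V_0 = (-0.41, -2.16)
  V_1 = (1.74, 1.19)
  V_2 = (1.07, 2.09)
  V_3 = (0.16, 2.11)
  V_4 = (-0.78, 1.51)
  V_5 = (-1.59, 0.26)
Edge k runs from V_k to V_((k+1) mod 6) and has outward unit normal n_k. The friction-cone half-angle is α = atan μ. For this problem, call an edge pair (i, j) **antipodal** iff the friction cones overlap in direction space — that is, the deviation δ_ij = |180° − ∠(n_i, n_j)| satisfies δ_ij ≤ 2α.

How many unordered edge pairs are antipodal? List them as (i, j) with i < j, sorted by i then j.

α = atan 0.8 = 38.66°;  2α = 77.32°
n_0 = (+0.8416, -0.5401)
n_1 = (+0.8021, +0.5971)
n_2 = (+0.0220, +0.9998)
n_3 = (-0.5380, +0.8429)
n_4 = (-0.8392, +0.5438)
n_5 = (-0.8988, -0.4383)
  (0,1): δ = 110.64°  ·
  (0,2): δ = 58.57°  ✓
  (0,3): δ = 24.76°  ✓
  (0,4): δ = 0.25°  ✓
  (0,5): δ = 58.69°  ✓
  (1,2): δ = 127.92°  ·
  (1,3): δ = 94.12°  ·
  (1,4): δ = 69.61°  ✓
  (1,5): δ = 10.67°  ✓
  (2,3): δ = 146.19°  ·
  (2,4): δ = 121.68°  ·
  (2,5): δ = 62.75°  ✓
  (3,4): δ = 155.49°  ·
  (3,5): δ = 96.56°  ·
  (4,5): δ = 121.06°  ·
antipodal pairs: 7

count = 7; pairs: (0,2), (0,3), (0,4), (0,5), (1,4), (1,5), (2,5)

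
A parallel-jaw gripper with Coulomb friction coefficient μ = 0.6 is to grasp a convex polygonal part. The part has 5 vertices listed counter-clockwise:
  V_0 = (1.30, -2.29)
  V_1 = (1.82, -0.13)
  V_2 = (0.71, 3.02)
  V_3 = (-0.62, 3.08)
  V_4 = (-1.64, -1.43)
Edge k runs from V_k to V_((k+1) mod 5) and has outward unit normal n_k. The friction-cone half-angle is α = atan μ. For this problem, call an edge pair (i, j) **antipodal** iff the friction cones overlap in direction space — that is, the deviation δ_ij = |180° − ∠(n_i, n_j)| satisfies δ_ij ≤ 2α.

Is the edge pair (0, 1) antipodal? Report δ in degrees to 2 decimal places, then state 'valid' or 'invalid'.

δ = 147.05°, invalid

α = atan 0.6 = 30.96°;  2α = 61.93°
edge 0: e_0 = (+0.52, +2.16);  n_0 = (+0.9722, -0.2341)
edge 1: e_1 = (-1.11, +3.15);  n_1 = (+0.9432, +0.3324)
∠(n_0, n_1) = 32.95°
δ = |180° − 32.95°| = 147.05°
147.05° > 2α = 61.93°  →  invalid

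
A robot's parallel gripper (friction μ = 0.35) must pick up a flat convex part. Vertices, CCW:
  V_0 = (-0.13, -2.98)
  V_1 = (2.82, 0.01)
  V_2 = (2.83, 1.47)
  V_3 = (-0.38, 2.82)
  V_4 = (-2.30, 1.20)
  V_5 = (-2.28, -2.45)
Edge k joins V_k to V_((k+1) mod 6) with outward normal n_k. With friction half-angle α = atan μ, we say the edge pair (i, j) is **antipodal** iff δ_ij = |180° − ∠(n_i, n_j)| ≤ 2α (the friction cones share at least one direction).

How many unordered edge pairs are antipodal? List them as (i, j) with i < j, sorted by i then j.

count = 3; pairs: (0,3), (1,4), (2,5)

α = atan 0.35 = 19.29°;  2α = 38.58°
n_0 = (+0.7119, -0.7023)
n_1 = (+1.0000, -0.0068)
n_2 = (+0.3877, +0.9218)
n_3 = (-0.6449, +0.7643)
n_4 = (-1.0000, -0.0055)
n_5 = (-0.2393, -0.9709)
  (0,1): δ = 135.78°  ·
  (0,2): δ = 68.20°  ·
  (0,3): δ = 5.23°  ✓
  (0,4): δ = 44.93°  ·
  (0,5): δ = 120.77°  ·
  (1,2): δ = 112.42°  ·
  (1,3): δ = 49.45°  ·
  (1,4): δ = 0.71°  ✓
  (1,5): δ = 76.54°  ·
  (2,3): δ = 117.03°  ·
  (2,4): δ = 66.88°  ·
  (2,5): δ = 8.96°  ✓
  (3,4): δ = 129.84°  ·
  (3,5): δ = 54.00°  ·
  (4,5): δ = 104.16°  ·
antipodal pairs: 3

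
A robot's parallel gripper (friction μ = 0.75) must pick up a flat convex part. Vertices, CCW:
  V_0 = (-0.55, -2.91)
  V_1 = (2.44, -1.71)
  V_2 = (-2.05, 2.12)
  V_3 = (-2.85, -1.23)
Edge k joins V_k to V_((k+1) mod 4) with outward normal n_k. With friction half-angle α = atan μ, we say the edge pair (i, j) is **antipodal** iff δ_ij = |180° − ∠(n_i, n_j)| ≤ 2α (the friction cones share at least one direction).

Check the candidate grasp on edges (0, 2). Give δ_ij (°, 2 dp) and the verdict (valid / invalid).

α = atan 0.75 = 36.87°;  2α = 73.74°
edge 0: e_0 = (+2.99, +1.20);  n_0 = (+0.3725, -0.9280)
edge 2: e_2 = (-0.80, -3.35);  n_2 = (-0.9727, +0.2323)
∠(n_0, n_2) = 125.30°
δ = |180° − 125.30°| = 54.70°
54.70° ≤ 2α = 73.74°  →  valid

δ = 54.70°, valid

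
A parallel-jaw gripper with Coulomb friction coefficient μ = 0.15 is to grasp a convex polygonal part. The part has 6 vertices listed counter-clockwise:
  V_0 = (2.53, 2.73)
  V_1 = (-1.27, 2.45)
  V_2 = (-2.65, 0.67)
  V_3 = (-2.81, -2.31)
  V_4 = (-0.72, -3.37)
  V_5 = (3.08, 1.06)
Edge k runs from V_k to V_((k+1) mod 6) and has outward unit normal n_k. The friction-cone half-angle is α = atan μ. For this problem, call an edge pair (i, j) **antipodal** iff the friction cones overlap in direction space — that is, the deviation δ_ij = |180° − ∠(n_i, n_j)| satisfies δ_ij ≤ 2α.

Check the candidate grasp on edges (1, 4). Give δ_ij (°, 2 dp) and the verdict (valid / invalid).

α = atan 0.15 = 8.53°;  2α = 17.06°
edge 1: e_1 = (-1.38, -1.78);  n_1 = (-0.7903, +0.6127)
edge 4: e_4 = (+3.80, +4.43);  n_4 = (+0.7590, -0.6511)
∠(n_1, n_4) = 177.16°
δ = |180° − 177.16°| = 2.84°
2.84° ≤ 2α = 17.06°  →  valid

δ = 2.84°, valid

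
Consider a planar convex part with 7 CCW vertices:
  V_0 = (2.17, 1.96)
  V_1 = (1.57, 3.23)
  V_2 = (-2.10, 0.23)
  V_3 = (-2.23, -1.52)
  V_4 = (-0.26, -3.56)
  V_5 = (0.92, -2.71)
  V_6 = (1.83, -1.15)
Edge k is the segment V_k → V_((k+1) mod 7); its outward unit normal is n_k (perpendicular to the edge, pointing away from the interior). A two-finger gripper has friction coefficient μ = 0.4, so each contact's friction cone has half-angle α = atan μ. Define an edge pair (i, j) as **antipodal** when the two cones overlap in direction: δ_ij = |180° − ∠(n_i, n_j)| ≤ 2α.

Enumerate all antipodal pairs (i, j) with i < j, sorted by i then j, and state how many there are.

count = 6; pairs: (0,2), (0,3), (1,4), (1,5), (2,5), (2,6)

α = atan 0.4 = 21.80°;  2α = 43.60°
n_0 = (+0.9042, +0.4272)
n_1 = (-0.6329, +0.7742)
n_2 = (-0.9973, +0.0741)
n_3 = (-0.7193, -0.6947)
n_4 = (+0.5845, -0.8114)
n_5 = (+0.8638, -0.5039)
n_6 = (+0.9941, -0.1087)
  (0,1): δ = 76.02°  ·
  (0,2): δ = 29.54°  ✓
  (0,3): δ = 18.71°  ✓
  (0,4): δ = 100.48°  ·
  (0,5): δ = 124.46°  ·
  (0,6): δ = 148.47°  ·
  (1,2): δ = 133.51°  ·
  (1,3): δ = 85.26°  ·
  (1,4): δ = 3.50°  ✓
  (1,5): δ = 20.48°  ✓
  (1,6): δ = 44.50°  ·
  (2,3): δ = 131.75°  ·
  (2,4): δ = 49.98°  ·
  (2,5): δ = 26.01°  ✓
  (2,6): δ = 1.99°  ✓
  (3,4): δ = 98.23°  ·
  (3,5): δ = 74.26°  ·
  (3,6): δ = 50.24°  ·
  (4,5): δ = 156.02°  ·
  (4,6): δ = 132.01°  ·
  (5,6): δ = 155.98°  ·
antipodal pairs: 6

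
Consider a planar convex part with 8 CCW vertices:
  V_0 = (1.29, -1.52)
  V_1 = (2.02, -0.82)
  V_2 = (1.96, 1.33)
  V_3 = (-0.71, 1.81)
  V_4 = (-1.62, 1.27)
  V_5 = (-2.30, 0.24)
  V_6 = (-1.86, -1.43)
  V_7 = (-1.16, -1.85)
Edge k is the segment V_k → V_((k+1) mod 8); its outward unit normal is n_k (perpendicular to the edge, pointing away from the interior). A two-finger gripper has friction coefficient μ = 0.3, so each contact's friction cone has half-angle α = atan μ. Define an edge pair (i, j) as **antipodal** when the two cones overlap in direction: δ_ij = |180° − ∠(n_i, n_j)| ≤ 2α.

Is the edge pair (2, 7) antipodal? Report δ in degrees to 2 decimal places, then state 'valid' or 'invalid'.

δ = 17.86°, valid

α = atan 0.3 = 16.70°;  2α = 33.40°
edge 2: e_2 = (-2.67, +0.48);  n_2 = (+0.1769, +0.9842)
edge 7: e_7 = (+2.45, +0.33);  n_7 = (+0.1335, -0.9911)
∠(n_2, n_7) = 162.14°
δ = |180° − 162.14°| = 17.86°
17.86° ≤ 2α = 33.40°  →  valid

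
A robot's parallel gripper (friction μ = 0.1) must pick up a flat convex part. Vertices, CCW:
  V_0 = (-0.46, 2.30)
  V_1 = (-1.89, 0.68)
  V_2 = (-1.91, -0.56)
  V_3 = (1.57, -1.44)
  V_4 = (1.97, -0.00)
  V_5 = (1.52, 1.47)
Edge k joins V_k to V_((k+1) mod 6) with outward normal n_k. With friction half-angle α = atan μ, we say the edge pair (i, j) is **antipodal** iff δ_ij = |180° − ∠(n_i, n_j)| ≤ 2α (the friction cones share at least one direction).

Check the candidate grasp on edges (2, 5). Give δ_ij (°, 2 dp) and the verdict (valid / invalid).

δ = 8.55°, valid

α = atan 0.1 = 5.71°;  2α = 11.42°
edge 2: e_2 = (+3.48, -0.88);  n_2 = (-0.2452, -0.9695)
edge 5: e_5 = (-1.98, +0.83);  n_5 = (+0.3866, +0.9222)
∠(n_2, n_5) = 171.45°
δ = |180° − 171.45°| = 8.55°
8.55° ≤ 2α = 11.42°  →  valid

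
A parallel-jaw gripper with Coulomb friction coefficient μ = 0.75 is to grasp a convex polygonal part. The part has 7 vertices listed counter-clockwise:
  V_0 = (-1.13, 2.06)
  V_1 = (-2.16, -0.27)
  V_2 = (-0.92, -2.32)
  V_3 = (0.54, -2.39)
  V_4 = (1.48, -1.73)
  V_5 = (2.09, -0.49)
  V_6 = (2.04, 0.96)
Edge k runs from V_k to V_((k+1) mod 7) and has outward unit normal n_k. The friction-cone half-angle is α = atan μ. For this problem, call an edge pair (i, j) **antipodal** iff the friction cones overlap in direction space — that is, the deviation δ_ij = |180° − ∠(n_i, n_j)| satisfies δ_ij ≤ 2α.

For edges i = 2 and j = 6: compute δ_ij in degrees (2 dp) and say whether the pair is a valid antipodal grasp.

δ = 16.39°, valid

α = atan 0.75 = 36.87°;  2α = 73.74°
edge 2: e_2 = (+1.46, -0.07);  n_2 = (-0.0479, -0.9989)
edge 6: e_6 = (-3.17, +1.10);  n_6 = (+0.3278, +0.9447)
∠(n_2, n_6) = 163.61°
δ = |180° − 163.61°| = 16.39°
16.39° ≤ 2α = 73.74°  →  valid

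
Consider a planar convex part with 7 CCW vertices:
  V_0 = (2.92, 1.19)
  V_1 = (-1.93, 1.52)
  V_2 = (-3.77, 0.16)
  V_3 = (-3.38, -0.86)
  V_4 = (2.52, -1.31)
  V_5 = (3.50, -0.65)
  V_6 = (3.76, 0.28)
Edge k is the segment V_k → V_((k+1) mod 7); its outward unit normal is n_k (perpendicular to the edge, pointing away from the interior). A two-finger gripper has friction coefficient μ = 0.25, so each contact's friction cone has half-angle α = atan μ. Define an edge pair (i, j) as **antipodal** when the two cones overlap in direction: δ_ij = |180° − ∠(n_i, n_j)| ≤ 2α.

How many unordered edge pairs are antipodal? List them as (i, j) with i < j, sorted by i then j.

count = 3; pairs: (0,3), (1,4), (2,6)

α = atan 0.25 = 14.04°;  2α = 28.07°
n_0 = (+0.0679, +0.9977)
n_1 = (-0.5944, +0.8042)
n_2 = (-0.9341, -0.3571)
n_3 = (-0.0761, -0.9971)
n_4 = (+0.5586, -0.8294)
n_5 = (+0.9631, -0.2692)
n_6 = (+0.7348, +0.6783)
  (0,1): δ = 139.64°  ·
  (0,2): δ = 65.18°  ·
  (0,3): δ = 0.47°  ✓
  (0,4): δ = 37.85°  ·
  (0,5): δ = 78.27°  ·
  (0,6): δ = 136.60°  ·
  (1,2): δ = 105.54°  ·
  (1,3): δ = 40.83°  ·
  (1,4): δ = 2.51°  ✓
  (1,5): δ = 37.91°  ·
  (1,6): δ = 96.24°  ·
  (2,3): δ = 115.29°  ·
  (2,4): δ = 76.97°  ·
  (2,5): δ = 36.54°  ·
  (2,6): δ = 21.78°  ✓
  (3,4): δ = 141.68°  ·
  (3,5): δ = 101.26°  ·
  (3,6): δ = 42.93°  ·
  (4,5): δ = 139.58°  ·
  (4,6): δ = 81.25°  ·
  (5,6): δ = 121.67°  ·
antipodal pairs: 3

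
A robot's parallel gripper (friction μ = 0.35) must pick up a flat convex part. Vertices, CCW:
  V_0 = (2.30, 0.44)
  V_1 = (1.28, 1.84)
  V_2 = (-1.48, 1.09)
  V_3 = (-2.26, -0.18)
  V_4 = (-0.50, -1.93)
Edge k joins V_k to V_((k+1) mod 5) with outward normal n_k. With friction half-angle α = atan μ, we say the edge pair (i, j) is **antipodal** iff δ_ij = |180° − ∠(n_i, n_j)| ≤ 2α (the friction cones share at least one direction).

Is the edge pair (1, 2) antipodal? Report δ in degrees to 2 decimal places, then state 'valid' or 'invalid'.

δ = 136.76°, invalid

α = atan 0.35 = 19.29°;  2α = 38.58°
edge 1: e_1 = (-2.76, -0.75);  n_1 = (-0.2622, +0.9650)
edge 2: e_2 = (-0.78, -1.27);  n_2 = (-0.8521, +0.5233)
∠(n_1, n_2) = 43.24°
δ = |180° − 43.24°| = 136.76°
136.76° > 2α = 38.58°  →  invalid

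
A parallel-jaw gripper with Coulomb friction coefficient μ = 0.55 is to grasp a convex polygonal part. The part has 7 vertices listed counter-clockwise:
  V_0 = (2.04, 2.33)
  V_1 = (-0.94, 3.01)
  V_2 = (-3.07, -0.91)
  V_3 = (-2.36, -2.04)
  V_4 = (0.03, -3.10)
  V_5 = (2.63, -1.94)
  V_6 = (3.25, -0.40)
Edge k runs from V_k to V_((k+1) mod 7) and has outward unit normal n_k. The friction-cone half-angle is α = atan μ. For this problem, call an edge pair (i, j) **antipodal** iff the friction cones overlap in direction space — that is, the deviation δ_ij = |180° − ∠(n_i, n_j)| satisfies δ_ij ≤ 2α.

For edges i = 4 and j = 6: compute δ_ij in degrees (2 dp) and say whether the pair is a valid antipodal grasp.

δ = 90.14°, invalid

α = atan 0.55 = 28.81°;  2α = 57.62°
edge 4: e_4 = (+2.60, +1.16);  n_4 = (+0.4074, -0.9132)
edge 6: e_6 = (-1.21, +2.73);  n_6 = (+0.9142, +0.4052)
∠(n_4, n_6) = 89.86°
δ = |180° − 89.86°| = 90.14°
90.14° > 2α = 57.62°  →  invalid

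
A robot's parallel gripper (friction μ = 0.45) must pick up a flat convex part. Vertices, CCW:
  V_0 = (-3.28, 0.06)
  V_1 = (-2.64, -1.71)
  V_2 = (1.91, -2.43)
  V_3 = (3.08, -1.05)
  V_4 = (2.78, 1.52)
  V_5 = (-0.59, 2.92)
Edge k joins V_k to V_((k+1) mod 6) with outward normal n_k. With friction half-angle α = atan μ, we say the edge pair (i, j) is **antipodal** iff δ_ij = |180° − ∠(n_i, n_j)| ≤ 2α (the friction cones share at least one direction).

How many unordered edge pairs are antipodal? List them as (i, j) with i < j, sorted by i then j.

count = 4; pairs: (0,3), (0,4), (1,4), (2,5)

α = atan 0.45 = 24.23°;  2α = 48.46°
n_0 = (-0.9404, -0.3400)
n_1 = (-0.1563, -0.9877)
n_2 = (+0.7628, -0.6467)
n_3 = (+0.9933, +0.1159)
n_4 = (+0.3836, +0.9235)
n_5 = (-0.7284, +0.6851)
  (0,1): δ = 118.87°  ·
  (0,2): δ = 60.17°  ·
  (0,3): δ = 13.22°  ✓
  (0,4): δ = 47.56°  ✓
  (0,5): δ = 116.88°  ·
  (1,2): δ = 121.30°  ·
  (1,3): δ = 74.35°  ·
  (1,4): δ = 13.57°  ✓
  (1,5): δ = 55.75°  ·
  (2,3): δ = 133.05°  ·
  (2,4): δ = 72.27°  ·
  (2,5): δ = 2.95°  ✓
  (3,4): δ = 119.22°  ·
  (3,5): δ = 49.90°  ·
  (4,5): δ = 110.69°  ·
antipodal pairs: 4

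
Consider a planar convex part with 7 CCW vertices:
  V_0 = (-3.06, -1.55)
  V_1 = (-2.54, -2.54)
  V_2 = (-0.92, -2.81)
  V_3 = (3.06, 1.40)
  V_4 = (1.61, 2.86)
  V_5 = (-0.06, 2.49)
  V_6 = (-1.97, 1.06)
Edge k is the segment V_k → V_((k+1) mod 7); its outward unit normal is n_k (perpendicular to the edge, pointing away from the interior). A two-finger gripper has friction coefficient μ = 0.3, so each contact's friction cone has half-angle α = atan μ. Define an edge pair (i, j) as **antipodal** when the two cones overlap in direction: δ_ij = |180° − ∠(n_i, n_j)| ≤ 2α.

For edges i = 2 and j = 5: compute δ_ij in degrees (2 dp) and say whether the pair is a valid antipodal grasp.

α = atan 0.3 = 16.70°;  2α = 33.40°
edge 2: e_2 = (+3.98, +4.21);  n_2 = (+0.7267, -0.6870)
edge 5: e_5 = (-1.91, -1.43);  n_5 = (-0.5993, +0.8005)
∠(n_2, n_5) = 170.21°
δ = |180° − 170.21°| = 9.79°
9.79° ≤ 2α = 33.40°  →  valid

δ = 9.79°, valid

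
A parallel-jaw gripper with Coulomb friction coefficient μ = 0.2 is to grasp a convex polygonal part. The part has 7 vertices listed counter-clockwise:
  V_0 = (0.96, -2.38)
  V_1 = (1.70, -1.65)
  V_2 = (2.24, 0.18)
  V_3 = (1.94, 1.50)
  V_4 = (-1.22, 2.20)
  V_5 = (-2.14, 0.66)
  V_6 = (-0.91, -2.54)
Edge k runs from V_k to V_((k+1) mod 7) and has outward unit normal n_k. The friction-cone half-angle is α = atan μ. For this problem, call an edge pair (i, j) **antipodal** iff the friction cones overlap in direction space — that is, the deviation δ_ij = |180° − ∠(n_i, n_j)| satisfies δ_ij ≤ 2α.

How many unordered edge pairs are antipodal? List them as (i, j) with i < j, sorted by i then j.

α = atan 0.2 = 11.31°;  2α = 22.62°
n_0 = (+0.7023, -0.7119)
n_1 = (+0.9591, -0.2830)
n_2 = (+0.9751, +0.2216)
n_3 = (+0.2163, +0.9763)
n_4 = (-0.8585, +0.5129)
n_5 = (-0.9334, -0.3588)
n_6 = (+0.0853, -0.9964)
  (0,1): δ = 151.05°  ·
  (0,2): δ = 121.81°  ·
  (0,3): δ = 57.10°  ·
  (0,4): δ = 14.54°  ✓
  (0,5): δ = 66.42°  ·
  (0,6): δ = 140.28°  ·
  (1,2): δ = 150.76°  ·
  (1,3): δ = 86.05°  ·
  (1,4): δ = 14.41°  ✓
  (1,5): δ = 37.47°  ·
  (1,6): δ = 111.33°  ·
  (2,3): δ = 115.29°  ·
  (2,4): δ = 43.66°  ·
  (2,5): δ = 8.22°  ✓
  (2,6): δ = 82.09°  ·
  (3,4): δ = 108.36°  ·
  (3,5): δ = 56.48°  ·
  (3,6): δ = 17.38°  ✓
  (4,5): δ = 128.12°  ·
  (4,6): δ = 54.26°  ·
  (5,6): δ = 106.14°  ·
antipodal pairs: 4

count = 4; pairs: (0,4), (1,4), (2,5), (3,6)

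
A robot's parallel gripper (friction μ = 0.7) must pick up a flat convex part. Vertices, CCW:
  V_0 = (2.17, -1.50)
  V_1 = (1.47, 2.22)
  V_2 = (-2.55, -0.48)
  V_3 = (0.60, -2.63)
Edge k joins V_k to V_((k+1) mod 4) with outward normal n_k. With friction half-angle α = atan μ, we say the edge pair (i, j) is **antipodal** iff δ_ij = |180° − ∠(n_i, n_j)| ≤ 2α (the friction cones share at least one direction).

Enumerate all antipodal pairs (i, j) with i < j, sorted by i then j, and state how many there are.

α = atan 0.7 = 34.99°;  2α = 69.98°
n_0 = (+0.9828, +0.1849)
n_1 = (-0.5576, +0.8301)
n_2 = (-0.5637, -0.8259)
n_3 = (+0.5842, -0.8116)
  (0,1): δ = 66.77°  ✓
  (0,2): δ = 45.03°  ✓
  (0,3): δ = 115.09°  ·
  (1,2): δ = 68.20°  ✓
  (1,3): δ = 1.86°  ✓
  (2,3): δ = 109.94°  ·
antipodal pairs: 4

count = 4; pairs: (0,1), (0,2), (1,2), (1,3)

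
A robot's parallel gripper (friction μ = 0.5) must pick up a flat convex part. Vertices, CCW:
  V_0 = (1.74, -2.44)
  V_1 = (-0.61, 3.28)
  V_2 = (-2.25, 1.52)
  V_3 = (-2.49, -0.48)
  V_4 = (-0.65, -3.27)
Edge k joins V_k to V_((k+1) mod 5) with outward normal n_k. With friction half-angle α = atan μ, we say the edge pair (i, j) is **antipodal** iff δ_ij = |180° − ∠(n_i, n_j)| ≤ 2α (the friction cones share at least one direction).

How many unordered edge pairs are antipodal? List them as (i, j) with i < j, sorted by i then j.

α = atan 0.5 = 26.57°;  2α = 53.13°
n_0 = (+0.9250, +0.3800)
n_1 = (-0.7316, +0.6817)
n_2 = (-0.9929, +0.1191)
n_3 = (-0.8348, -0.5506)
n_4 = (+0.3281, -0.9447)
  (0,1): δ = 65.31°  ·
  (0,2): δ = 29.18°  ✓
  (0,3): δ = 11.07°  ✓
  (0,4): δ = 86.82°  ·
  (1,2): δ = 143.86°  ·
  (1,3): δ = 103.62°  ·
  (1,4): δ = 27.87°  ✓
  (2,3): δ = 139.75°  ·
  (2,4): δ = 64.01°  ·
  (3,4): δ = 104.25°  ·
antipodal pairs: 3

count = 3; pairs: (0,2), (0,3), (1,4)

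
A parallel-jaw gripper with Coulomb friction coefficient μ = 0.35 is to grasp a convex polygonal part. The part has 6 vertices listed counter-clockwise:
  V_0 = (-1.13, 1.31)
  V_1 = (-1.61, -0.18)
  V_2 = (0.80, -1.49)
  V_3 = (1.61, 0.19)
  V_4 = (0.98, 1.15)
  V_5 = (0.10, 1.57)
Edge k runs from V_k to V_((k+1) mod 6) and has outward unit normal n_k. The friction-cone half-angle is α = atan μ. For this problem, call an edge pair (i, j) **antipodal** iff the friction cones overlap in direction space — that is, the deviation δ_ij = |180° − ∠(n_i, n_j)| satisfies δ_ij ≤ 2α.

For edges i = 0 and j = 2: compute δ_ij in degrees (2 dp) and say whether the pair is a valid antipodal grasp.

δ = 7.88°, valid

α = atan 0.35 = 19.29°;  2α = 38.58°
edge 0: e_0 = (-0.48, -1.49);  n_0 = (-0.9518, +0.3066)
edge 2: e_2 = (+0.81, +1.68);  n_2 = (+0.9008, -0.4343)
∠(n_0, n_2) = 172.12°
δ = |180° − 172.12°| = 7.88°
7.88° ≤ 2α = 38.58°  →  valid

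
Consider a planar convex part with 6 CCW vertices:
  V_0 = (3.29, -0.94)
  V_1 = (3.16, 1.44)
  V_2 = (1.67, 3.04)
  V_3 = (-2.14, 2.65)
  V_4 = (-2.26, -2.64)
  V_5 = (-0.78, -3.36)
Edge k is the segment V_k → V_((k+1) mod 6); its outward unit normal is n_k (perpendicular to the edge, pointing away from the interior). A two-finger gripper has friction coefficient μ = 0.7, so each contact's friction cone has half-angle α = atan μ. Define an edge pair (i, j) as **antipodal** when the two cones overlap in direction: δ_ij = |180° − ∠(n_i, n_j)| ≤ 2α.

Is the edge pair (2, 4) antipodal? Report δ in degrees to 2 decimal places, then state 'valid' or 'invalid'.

α = atan 0.7 = 34.99°;  2α = 69.98°
edge 2: e_2 = (-3.81, -0.39);  n_2 = (-0.1018, +0.9948)
edge 4: e_4 = (+1.48, -0.72);  n_4 = (-0.4375, -0.8992)
∠(n_2, n_4) = 148.21°
δ = |180° − 148.21°| = 31.79°
31.79° ≤ 2α = 69.98°  →  valid

δ = 31.79°, valid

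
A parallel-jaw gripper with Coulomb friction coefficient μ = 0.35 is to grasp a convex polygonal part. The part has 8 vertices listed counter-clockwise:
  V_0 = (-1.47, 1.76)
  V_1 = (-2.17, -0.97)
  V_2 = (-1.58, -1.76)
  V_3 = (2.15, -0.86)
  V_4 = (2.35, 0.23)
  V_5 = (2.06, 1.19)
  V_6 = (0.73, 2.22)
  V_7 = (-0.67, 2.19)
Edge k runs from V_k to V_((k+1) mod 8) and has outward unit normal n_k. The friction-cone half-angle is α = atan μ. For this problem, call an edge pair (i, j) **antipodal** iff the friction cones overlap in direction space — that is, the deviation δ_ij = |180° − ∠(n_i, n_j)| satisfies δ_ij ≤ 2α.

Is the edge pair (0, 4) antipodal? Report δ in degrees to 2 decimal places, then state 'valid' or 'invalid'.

δ = 31.19°, valid

α = atan 0.35 = 19.29°;  2α = 38.58°
edge 0: e_0 = (-0.70, -2.73);  n_0 = (-0.9687, +0.2484)
edge 4: e_4 = (-0.29, +0.96);  n_4 = (+0.9573, +0.2892)
∠(n_0, n_4) = 148.81°
δ = |180° − 148.81°| = 31.19°
31.19° ≤ 2α = 38.58°  →  valid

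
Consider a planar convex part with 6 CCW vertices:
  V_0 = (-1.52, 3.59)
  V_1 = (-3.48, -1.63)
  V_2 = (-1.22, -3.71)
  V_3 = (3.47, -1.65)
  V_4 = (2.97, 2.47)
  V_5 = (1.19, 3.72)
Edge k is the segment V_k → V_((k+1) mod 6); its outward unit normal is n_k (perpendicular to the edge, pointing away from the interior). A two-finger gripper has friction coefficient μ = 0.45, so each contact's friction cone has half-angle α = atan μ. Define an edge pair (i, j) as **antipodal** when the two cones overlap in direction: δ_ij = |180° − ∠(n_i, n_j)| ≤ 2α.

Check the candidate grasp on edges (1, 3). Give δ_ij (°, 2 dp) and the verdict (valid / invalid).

α = atan 0.45 = 24.23°;  2α = 48.46°
edge 1: e_1 = (+2.26, -2.08);  n_1 = (-0.6772, -0.7358)
edge 3: e_3 = (-0.50, +4.12);  n_3 = (+0.9927, +0.1205)
∠(n_1, n_3) = 139.54°
δ = |180° − 139.54°| = 40.46°
40.46° ≤ 2α = 48.46°  →  valid

δ = 40.46°, valid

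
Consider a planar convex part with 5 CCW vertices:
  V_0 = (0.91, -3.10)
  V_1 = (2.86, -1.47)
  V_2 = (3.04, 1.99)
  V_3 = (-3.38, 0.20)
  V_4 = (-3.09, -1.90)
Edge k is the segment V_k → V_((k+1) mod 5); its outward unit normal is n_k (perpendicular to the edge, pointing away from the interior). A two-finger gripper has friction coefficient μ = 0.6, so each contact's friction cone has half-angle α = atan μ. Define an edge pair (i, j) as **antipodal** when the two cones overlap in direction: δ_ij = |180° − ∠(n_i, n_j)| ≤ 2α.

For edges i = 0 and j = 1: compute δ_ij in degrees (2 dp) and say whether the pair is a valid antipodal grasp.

δ = 132.87°, invalid

α = atan 0.6 = 30.96°;  2α = 61.93°
edge 0: e_0 = (+1.95, +1.63);  n_0 = (+0.6413, -0.7673)
edge 1: e_1 = (+0.18, +3.46);  n_1 = (+0.9986, -0.0520)
∠(n_0, n_1) = 47.13°
δ = |180° − 47.13°| = 132.87°
132.87° > 2α = 61.93°  →  invalid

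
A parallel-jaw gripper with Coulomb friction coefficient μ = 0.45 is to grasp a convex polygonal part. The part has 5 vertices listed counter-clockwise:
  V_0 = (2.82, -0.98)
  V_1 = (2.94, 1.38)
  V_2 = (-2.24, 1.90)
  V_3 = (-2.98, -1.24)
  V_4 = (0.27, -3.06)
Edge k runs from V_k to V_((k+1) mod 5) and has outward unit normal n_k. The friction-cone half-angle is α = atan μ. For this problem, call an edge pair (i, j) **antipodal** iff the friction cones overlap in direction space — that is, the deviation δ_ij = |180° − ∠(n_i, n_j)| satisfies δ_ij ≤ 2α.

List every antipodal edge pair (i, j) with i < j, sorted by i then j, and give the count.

α = atan 0.45 = 24.23°;  2α = 48.46°
n_0 = (+0.9987, -0.0508)
n_1 = (+0.0999, +0.9950)
n_2 = (-0.9733, +0.2294)
n_3 = (-0.4886, -0.8725)
n_4 = (+0.6321, -0.7749)
  (0,1): δ = 92.82°  ·
  (0,2): δ = 10.35°  ✓
  (0,3): δ = 63.66°  ·
  (0,4): δ = 132.11°  ·
  (1,2): δ = 97.53°  ·
  (1,3): δ = 23.52°  ✓
  (1,4): δ = 44.94°  ✓
  (2,3): δ = 105.99°  ·
  (2,4): δ = 37.54°  ✓
  (3,4): δ = 111.55°  ·
antipodal pairs: 4

count = 4; pairs: (0,2), (1,3), (1,4), (2,4)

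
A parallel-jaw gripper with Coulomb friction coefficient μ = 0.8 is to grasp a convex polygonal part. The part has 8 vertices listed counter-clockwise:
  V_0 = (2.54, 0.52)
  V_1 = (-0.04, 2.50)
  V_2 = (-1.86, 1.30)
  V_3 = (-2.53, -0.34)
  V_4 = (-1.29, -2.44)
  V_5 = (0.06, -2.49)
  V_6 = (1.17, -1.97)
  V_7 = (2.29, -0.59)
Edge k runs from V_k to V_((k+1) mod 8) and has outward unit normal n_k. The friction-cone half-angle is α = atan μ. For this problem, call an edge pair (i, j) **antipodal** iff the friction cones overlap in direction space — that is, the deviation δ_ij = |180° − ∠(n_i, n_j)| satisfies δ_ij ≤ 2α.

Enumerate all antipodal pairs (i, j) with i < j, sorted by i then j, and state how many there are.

count = 14; pairs: (0,2), (0,3), (0,4), (0,5), (1,4), (1,5), (1,6), (1,7), (2,4), (2,5), (2,6), (2,7), (3,6), (3,7)

α = atan 0.8 = 38.66°;  2α = 77.32°
n_0 = (+0.6088, +0.7933)
n_1 = (-0.5505, +0.8349)
n_2 = (-0.9257, +0.3782)
n_3 = (-0.8611, -0.5085)
n_4 = (-0.0370, -0.9993)
n_5 = (+0.4242, -0.9056)
n_6 = (+0.7765, -0.6302)
n_7 = (+0.9756, -0.2197)
  (0,1): δ = 109.10°  ·
  (0,2): δ = 74.72°  ✓
  (0,3): δ = 21.94°  ✓
  (0,4): δ = 35.38°  ✓
  (0,5): δ = 62.61°  ✓
  (0,6): δ = 88.44°  ·
  (0,7): δ = 114.81°  ·
  (1,2): δ = 145.62°  ·
  (1,3): δ = 92.84°  ·
  (1,4): δ = 35.52°  ✓
  (1,5): δ = 8.30°  ✓
  (1,6): δ = 17.54°  ✓
  (1,7): δ = 43.91°  ✓
  (2,3): δ = 127.22°  ·
  (2,4): δ = 69.90°  ✓
  (2,5): δ = 42.68°  ✓
  (2,6): δ = 16.84°  ✓
  (2,7): δ = 9.53°  ✓
  (3,4): δ = 122.68°  ·
  (3,5): δ = 95.46°  ·
  (3,6): δ = 69.62°  ✓
  (3,7): δ = 43.25°  ✓
  (4,5): δ = 152.78°  ·
  (4,6): δ = 126.94°  ·
  (4,7): δ = 100.57°  ·
  (5,6): δ = 154.16°  ·
  (5,7): δ = 127.79°  ·
  (6,7): δ = 153.63°  ·
antipodal pairs: 14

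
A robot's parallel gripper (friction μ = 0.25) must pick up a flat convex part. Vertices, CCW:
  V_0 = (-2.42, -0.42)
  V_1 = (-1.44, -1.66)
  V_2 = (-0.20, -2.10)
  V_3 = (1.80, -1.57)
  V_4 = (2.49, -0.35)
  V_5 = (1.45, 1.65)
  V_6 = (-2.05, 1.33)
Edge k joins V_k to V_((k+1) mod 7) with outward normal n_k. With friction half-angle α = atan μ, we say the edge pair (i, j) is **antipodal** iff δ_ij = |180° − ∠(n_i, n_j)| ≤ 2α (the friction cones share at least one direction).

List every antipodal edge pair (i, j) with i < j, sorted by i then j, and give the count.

α = atan 0.25 = 14.04°;  2α = 28.07°
n_0 = (-0.7846, -0.6201)
n_1 = (-0.3344, -0.9424)
n_2 = (+0.2562, -0.9666)
n_3 = (+0.8704, -0.4923)
n_4 = (+0.8872, +0.4614)
n_5 = (-0.0910, +0.9958)
n_6 = (-0.9784, +0.2069)
  (0,1): δ = 147.86°  ·
  (0,2): δ = 113.48°  ·
  (0,3): δ = 67.81°  ·
  (0,4): δ = 10.85°  ✓
  (0,5): δ = 56.90°  ·
  (0,6): δ = 129.74°  ·
  (1,2): δ = 145.62°  ·
  (1,3): δ = 99.95°  ·
  (1,4): δ = 42.99°  ·
  (1,5): δ = 24.76°  ✓
  (1,6): δ = 97.60°  ·
  (2,3): δ = 134.33°  ·
  (2,4): δ = 77.37°  ·
  (2,5): δ = 9.62°  ✓
  (2,6): δ = 63.22°  ·
  (3,4): δ = 123.03°  ·
  (3,5): δ = 55.28°  ·
  (3,6): δ = 17.55°  ✓
  (4,5): δ = 112.25°  ·
  (4,6): δ = 39.41°  ·
  (5,6): δ = 107.16°  ·
antipodal pairs: 4

count = 4; pairs: (0,4), (1,5), (2,5), (3,6)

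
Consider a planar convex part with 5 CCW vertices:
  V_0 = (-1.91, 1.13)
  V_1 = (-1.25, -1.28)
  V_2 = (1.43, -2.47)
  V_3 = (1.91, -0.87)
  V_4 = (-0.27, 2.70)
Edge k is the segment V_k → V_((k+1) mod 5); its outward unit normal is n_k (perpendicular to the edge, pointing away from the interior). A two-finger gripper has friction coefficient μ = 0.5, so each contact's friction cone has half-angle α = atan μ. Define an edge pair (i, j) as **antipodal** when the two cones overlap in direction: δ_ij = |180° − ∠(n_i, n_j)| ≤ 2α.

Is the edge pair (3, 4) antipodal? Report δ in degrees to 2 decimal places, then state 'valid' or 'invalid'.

δ = 77.66°, invalid

α = atan 0.5 = 26.57°;  2α = 53.13°
edge 3: e_3 = (-2.18, +3.57);  n_3 = (+0.8535, +0.5212)
edge 4: e_4 = (-1.64, -1.57);  n_4 = (-0.6915, +0.7224)
∠(n_3, n_4) = 102.34°
δ = |180° − 102.34°| = 77.66°
77.66° > 2α = 53.13°  →  invalid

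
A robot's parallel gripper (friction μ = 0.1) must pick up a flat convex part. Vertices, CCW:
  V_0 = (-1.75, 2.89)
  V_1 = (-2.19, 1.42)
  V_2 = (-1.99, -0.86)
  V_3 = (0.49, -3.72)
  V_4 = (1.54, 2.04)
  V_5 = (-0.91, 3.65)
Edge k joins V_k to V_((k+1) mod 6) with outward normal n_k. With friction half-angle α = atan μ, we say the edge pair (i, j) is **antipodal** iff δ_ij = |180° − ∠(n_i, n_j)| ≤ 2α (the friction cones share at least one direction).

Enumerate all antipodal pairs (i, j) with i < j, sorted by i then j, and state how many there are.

α = atan 0.1 = 5.71°;  2α = 11.42°
n_0 = (-0.9580, +0.2867)
n_1 = (-0.9962, -0.0874)
n_2 = (-0.7555, -0.6551)
n_3 = (+0.9838, -0.1793)
n_4 = (+0.5492, +0.8357)
n_5 = (-0.6709, +0.7415)
  (0,1): δ = 158.32°  ·
  (0,2): δ = 122.41°  ·
  (0,3): δ = 6.33°  ✓
  (0,4): δ = 73.35°  ·
  (0,5): δ = 148.80°  ·
  (1,2): δ = 144.08°  ·
  (1,3): δ = 15.34°  ·
  (1,4): δ = 51.68°  ·
  (1,5): δ = 127.12°  ·
  (2,3): δ = 51.26°  ·
  (2,4): δ = 15.76°  ·
  (2,5): δ = 91.21°  ·
  (3,4): δ = 112.98°  ·
  (3,5): δ = 37.53°  ·
  (4,5): δ = 104.55°  ·
antipodal pairs: 1

count = 1; pairs: (0,3)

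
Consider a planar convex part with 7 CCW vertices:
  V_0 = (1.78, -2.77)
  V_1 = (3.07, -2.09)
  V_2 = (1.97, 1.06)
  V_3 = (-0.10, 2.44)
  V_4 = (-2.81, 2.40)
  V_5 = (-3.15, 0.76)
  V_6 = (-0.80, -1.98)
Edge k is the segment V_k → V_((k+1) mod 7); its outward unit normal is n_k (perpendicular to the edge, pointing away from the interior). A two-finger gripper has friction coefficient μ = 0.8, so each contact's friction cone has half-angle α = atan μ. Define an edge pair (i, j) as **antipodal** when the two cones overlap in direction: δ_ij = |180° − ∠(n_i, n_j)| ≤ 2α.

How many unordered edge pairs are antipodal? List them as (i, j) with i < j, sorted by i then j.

count = 11; pairs: (0,2), (0,3), (0,4), (1,4), (1,5), (1,6), (2,4), (2,5), (2,6), (3,5), (3,6)

α = atan 0.8 = 38.66°;  2α = 77.32°
n_0 = (+0.4663, -0.8846)
n_1 = (+0.9441, +0.3297)
n_2 = (+0.5547, +0.8321)
n_3 = (-0.0148, +0.9999)
n_4 = (-0.9792, +0.2030)
n_5 = (-0.7591, -0.6510)
n_6 = (-0.2928, -0.9562)
  (0,1): δ = 98.55°  ·
  (0,2): δ = 61.49°  ✓
  (0,3): δ = 26.95°  ✓
  (0,4): δ = 50.49°  ✓
  (0,5): δ = 102.82°  ·
  (0,6): δ = 135.18°  ·
  (1,2): δ = 142.94°  ·
  (1,3): δ = 108.40°  ·
  (1,4): δ = 30.96°  ✓
  (1,5): δ = 21.37°  ✓
  (1,6): δ = 53.73°  ✓
  (2,3): δ = 145.46°  ·
  (2,4): δ = 68.02°  ✓
  (2,5): δ = 15.69°  ✓
  (2,6): δ = 16.67°  ✓
  (3,4): δ = 102.56°  ·
  (3,5): δ = 50.23°  ✓
  (3,6): δ = 17.87°  ✓
  (4,5): δ = 127.67°  ·
  (4,6): δ = 95.31°  ·
  (5,6): δ = 147.64°  ·
antipodal pairs: 11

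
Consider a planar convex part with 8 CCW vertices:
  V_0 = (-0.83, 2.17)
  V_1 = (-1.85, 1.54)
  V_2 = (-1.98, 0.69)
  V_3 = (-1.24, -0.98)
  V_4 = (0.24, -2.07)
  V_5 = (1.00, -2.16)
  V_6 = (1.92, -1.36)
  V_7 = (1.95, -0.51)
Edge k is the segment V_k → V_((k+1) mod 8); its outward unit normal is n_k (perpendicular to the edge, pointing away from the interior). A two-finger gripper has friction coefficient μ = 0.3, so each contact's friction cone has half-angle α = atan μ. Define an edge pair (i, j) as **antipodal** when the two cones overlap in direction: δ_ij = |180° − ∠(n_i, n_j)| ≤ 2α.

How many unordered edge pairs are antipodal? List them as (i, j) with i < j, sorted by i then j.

count = 5; pairs: (0,5), (1,6), (2,6), (2,7), (3,7)

α = atan 0.3 = 16.70°;  2α = 33.40°
n_0 = (-0.5255, +0.8508)
n_1 = (-0.9885, +0.1512)
n_2 = (-0.9143, -0.4051)
n_3 = (-0.5930, -0.8052)
n_4 = (-0.1176, -0.9931)
n_5 = (+0.6562, -0.7546)
n_6 = (+0.9994, -0.0353)
n_7 = (+0.6940, +0.7199)
  (0,1): δ = 130.40°  ·
  (0,2): δ = 97.80°  ·
  (0,3): δ = 68.07°  ·
  (0,4): δ = 38.46°  ·
  (0,5): δ = 9.31°  ✓
  (0,6): δ = 56.28°  ·
  (0,7): δ = 104.35°  ·
  (1,2): δ = 147.41°  ·
  (1,3): δ = 117.68°  ·
  (1,4): δ = 88.06°  ·
  (1,5): δ = 40.30°  ·
  (1,6): δ = 6.67°  ✓
  (1,7): δ = 54.74°  ·
  (2,3): δ = 150.27°  ·
  (2,4): δ = 120.65°  ·
  (2,5): δ = 72.89°  ·
  (2,6): δ = 25.92°  ✓
  (2,7): δ = 22.15°  ✓
  (3,4): δ = 150.38°  ·
  (3,5): δ = 102.62°  ·
  (3,6): δ = 55.65°  ·
  (3,7): δ = 7.58°  ✓
  (4,5): δ = 132.24°  ·
  (4,6): δ = 85.27°  ·
  (4,7): δ = 37.20°  ·
  (5,6): δ = 133.03°  ·
  (5,7): δ = 84.96°  ·
  (6,7): δ = 131.93°  ·
antipodal pairs: 5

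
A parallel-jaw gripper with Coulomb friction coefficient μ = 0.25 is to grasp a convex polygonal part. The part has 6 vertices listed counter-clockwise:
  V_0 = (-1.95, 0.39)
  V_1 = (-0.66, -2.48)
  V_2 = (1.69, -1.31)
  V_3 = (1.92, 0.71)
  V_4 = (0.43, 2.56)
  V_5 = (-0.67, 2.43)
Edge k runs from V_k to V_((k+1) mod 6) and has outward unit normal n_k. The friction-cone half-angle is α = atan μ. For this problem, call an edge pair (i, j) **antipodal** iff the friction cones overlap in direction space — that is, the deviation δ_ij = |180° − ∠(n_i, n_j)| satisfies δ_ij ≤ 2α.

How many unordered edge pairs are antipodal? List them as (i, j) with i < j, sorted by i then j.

count = 3; pairs: (0,3), (1,4), (2,5)

α = atan 0.25 = 14.04°;  2α = 28.07°
n_0 = (-0.9121, -0.4100)
n_1 = (+0.4457, -0.8952)
n_2 = (+0.9936, -0.1131)
n_3 = (+0.7788, +0.6273)
n_4 = (-0.1174, +0.9931)
n_5 = (-0.8471, +0.5315)
  (0,1): δ = 87.74°  ·
  (0,2): δ = 30.70°  ·
  (0,3): δ = 14.65°  ✓
  (0,4): δ = 72.54°  ·
  (0,5): δ = 123.69°  ·
  (1,2): δ = 122.96°  ·
  (1,3): δ = 77.62°  ·
  (1,4): δ = 19.73°  ✓
  (1,5): δ = 31.43°  ·
  (2,3): δ = 134.66°  ·
  (2,4): δ = 76.76°  ·
  (2,5): δ = 25.61°  ✓
  (3,4): δ = 122.11°  ·
  (3,5): δ = 70.95°  ·
  (4,5): δ = 128.85°  ·
antipodal pairs: 3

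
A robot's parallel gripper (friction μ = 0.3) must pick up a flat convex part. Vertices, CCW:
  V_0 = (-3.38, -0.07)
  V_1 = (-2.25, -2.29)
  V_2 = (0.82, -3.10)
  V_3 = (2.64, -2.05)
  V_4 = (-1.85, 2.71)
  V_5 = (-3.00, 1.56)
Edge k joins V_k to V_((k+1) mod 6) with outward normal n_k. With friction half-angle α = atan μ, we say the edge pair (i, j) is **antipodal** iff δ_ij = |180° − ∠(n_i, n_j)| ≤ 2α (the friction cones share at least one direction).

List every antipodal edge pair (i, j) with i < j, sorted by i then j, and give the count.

α = atan 0.3 = 16.70°;  2α = 33.40°
n_0 = (-0.8912, -0.4536)
n_1 = (-0.2551, -0.9669)
n_2 = (+0.4997, -0.8662)
n_3 = (+0.7274, +0.6862)
n_4 = (-0.7071, +0.7071)
n_5 = (-0.9739, +0.2270)
  (0,1): δ = 131.76°  ·
  (0,2): δ = 86.99°  ·
  (0,3): δ = 16.35°  ✓
  (0,4): δ = 108.02°  ·
  (0,5): δ = 139.90°  ·
  (1,2): δ = 135.24°  ·
  (1,3): δ = 31.89°  ✓
  (1,4): δ = 59.78°  ·
  (1,5): δ = 91.66°  ·
  (2,3): δ = 76.65°  ·
  (2,4): δ = 15.02°  ✓
  (2,5): δ = 46.90°  ·
  (3,4): δ = 88.33°  ·
  (3,5): δ = 56.45°  ·
  (4,5): δ = 148.12°  ·
antipodal pairs: 3

count = 3; pairs: (0,3), (1,3), (2,4)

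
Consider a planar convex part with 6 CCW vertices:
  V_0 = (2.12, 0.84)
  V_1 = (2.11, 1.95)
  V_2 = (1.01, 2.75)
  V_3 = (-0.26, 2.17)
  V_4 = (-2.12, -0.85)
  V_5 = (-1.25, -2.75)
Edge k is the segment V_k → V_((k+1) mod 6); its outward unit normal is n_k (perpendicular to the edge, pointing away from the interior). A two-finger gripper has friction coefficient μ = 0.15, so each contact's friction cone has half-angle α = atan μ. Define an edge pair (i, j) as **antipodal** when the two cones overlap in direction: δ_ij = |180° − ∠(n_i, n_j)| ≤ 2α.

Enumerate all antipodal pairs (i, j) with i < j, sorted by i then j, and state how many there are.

count = 1; pairs: (3,5)

α = atan 0.15 = 8.53°;  2α = 17.06°
n_0 = (+1.0000, +0.0090)
n_1 = (+0.5882, +0.8087)
n_2 = (-0.4154, +0.9096)
n_3 = (-0.8515, +0.5244)
n_4 = (-0.9092, -0.4163)
n_5 = (+0.7291, -0.6844)
  (0,1): δ = 126.54°  ·
  (0,2): δ = 65.97°  ·
  (0,3): δ = 32.14°  ·
  (0,4): δ = 24.09°  ·
  (0,5): δ = 136.29°  ·
  (1,2): δ = 119.43°  ·
  (1,3): δ = 85.60°  ·
  (1,4): δ = 29.37°  ·
  (1,5): δ = 82.84°  ·
  (2,3): δ = 146.17°  ·
  (2,4): δ = 89.94°  ·
  (2,5): δ = 22.26°  ·
  (3,4): δ = 123.77°  ·
  (3,5): δ = 11.56°  ✓
  (4,5): δ = 67.79°  ·
antipodal pairs: 1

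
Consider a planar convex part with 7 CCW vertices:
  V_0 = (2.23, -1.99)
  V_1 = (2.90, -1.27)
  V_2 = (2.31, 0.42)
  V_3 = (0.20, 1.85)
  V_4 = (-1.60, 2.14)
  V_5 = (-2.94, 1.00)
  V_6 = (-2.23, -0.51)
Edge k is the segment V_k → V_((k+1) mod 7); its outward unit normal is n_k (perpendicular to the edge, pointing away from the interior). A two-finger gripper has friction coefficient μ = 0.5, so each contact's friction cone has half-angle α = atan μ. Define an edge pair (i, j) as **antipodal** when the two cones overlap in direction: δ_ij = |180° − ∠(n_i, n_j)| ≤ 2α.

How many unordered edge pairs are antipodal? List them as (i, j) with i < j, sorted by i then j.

α = atan 0.5 = 26.57°;  2α = 53.13°
n_0 = (+0.7321, -0.6812)
n_1 = (+0.9441, +0.3296)
n_2 = (+0.5610, +0.8278)
n_3 = (+0.1591, +0.9873)
n_4 = (-0.6480, +0.7617)
n_5 = (-0.9050, -0.4255)
n_6 = (-0.3150, -0.9491)
  (0,1): δ = 117.82°  ·
  (0,2): δ = 81.19°  ·
  (0,3): δ = 56.21°  ·
  (0,4): δ = 6.67°  ✓
  (0,5): δ = 68.12°  ·
  (0,6): δ = 114.58°  ·
  (1,2): δ = 143.37°  ·
  (1,3): δ = 118.40°  ·
  (1,4): δ = 68.86°  ·
  (1,5): δ = 5.94°  ✓
  (1,6): δ = 52.40°  ✓
  (2,3): δ = 155.03°  ·
  (2,4): δ = 105.48°  ·
  (2,5): δ = 30.69°  ✓
  (2,6): δ = 15.77°  ✓
  (3,4): δ = 130.46°  ·
  (3,5): δ = 55.66°  ·
  (3,6): δ = 9.21°  ✓
  (4,5): δ = 105.21°  ·
  (4,6): δ = 58.75°  ·
  (5,6): δ = 133.54°  ·
antipodal pairs: 6

count = 6; pairs: (0,4), (1,5), (1,6), (2,5), (2,6), (3,6)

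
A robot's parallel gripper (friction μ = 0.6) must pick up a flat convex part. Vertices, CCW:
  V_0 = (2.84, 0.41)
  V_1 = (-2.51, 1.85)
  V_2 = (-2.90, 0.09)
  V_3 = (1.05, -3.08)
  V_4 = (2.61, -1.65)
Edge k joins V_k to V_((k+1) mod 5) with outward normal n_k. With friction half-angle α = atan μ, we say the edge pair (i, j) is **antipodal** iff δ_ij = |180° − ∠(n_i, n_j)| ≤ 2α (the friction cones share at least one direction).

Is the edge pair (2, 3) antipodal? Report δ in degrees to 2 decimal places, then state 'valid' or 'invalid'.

α = atan 0.6 = 30.96°;  2α = 61.93°
edge 2: e_2 = (+3.95, -3.17);  n_2 = (-0.6259, -0.7799)
edge 3: e_3 = (+1.56, +1.43);  n_3 = (+0.6757, -0.7372)
∠(n_2, n_3) = 81.26°
δ = |180° − 81.26°| = 98.74°
98.74° > 2α = 61.93°  →  invalid

δ = 98.74°, invalid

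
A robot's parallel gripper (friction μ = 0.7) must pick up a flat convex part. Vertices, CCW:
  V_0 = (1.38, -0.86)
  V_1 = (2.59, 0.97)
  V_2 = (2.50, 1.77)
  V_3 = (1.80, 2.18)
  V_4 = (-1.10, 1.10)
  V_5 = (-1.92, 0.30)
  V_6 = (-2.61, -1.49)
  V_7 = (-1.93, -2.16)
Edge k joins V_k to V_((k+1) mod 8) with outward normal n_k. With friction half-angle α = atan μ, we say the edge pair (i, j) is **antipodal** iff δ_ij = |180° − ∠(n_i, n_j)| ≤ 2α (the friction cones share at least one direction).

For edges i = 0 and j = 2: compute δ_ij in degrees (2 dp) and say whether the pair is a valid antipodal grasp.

α = atan 0.7 = 34.99°;  2α = 69.98°
edge 0: e_0 = (+1.21, +1.83);  n_0 = (+0.8341, -0.5515)
edge 2: e_2 = (-0.70, +0.41);  n_2 = (+0.5054, +0.8629)
∠(n_0, n_2) = 93.11°
δ = |180° − 93.11°| = 86.89°
86.89° > 2α = 69.98°  →  invalid

δ = 86.89°, invalid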